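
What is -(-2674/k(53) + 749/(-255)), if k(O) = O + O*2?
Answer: 266987/13515 ≈ 19.755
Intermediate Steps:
k(O) = 3*O (k(O) = O + 2*O = 3*O)
-(-2674/k(53) + 749/(-255)) = -(-2674/(3*53) + 749/(-255)) = -(-2674/159 + 749*(-1/255)) = -(-2674*1/159 - 749/255) = -(-2674/159 - 749/255) = -1*(-266987/13515) = 266987/13515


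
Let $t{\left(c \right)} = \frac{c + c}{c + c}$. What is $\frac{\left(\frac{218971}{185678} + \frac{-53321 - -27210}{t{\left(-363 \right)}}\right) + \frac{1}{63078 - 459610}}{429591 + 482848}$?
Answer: $- \frac{961197392049181}{33590195710854772} \approx -0.028615$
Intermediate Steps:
$t{\left(c \right)} = 1$ ($t{\left(c \right)} = \frac{2 c}{2 c} = 2 c \frac{1}{2 c} = 1$)
$\frac{\left(\frac{218971}{185678} + \frac{-53321 - -27210}{t{\left(-363 \right)}}\right) + \frac{1}{63078 - 459610}}{429591 + 482848} = \frac{\left(\frac{218971}{185678} + \frac{-53321 - -27210}{1}\right) + \frac{1}{63078 - 459610}}{429591 + 482848} = \frac{\left(218971 \cdot \frac{1}{185678} + \left(-53321 + 27210\right) 1\right) + \frac{1}{-396532}}{912439} = \left(\left(\frac{218971}{185678} - 26111\right) - \frac{1}{396532}\right) \frac{1}{912439} = \left(- \frac{4848019287}{185678} - \frac{1}{396532}\right) \frac{1}{912439} = \left(- \frac{961197392049181}{36813634348}\right) \frac{1}{912439} = - \frac{961197392049181}{33590195710854772}$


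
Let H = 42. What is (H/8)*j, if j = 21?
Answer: 441/4 ≈ 110.25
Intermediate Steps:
(H/8)*j = (42/8)*21 = ((⅛)*42)*21 = (21/4)*21 = 441/4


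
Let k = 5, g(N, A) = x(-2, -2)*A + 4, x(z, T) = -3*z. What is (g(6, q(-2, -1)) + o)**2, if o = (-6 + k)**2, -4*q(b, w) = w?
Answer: 169/4 ≈ 42.250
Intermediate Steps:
q(b, w) = -w/4
g(N, A) = 4 + 6*A (g(N, A) = (-3*(-2))*A + 4 = 6*A + 4 = 4 + 6*A)
o = 1 (o = (-6 + 5)**2 = (-1)**2 = 1)
(g(6, q(-2, -1)) + o)**2 = ((4 + 6*(-1/4*(-1))) + 1)**2 = ((4 + 6*(1/4)) + 1)**2 = ((4 + 3/2) + 1)**2 = (11/2 + 1)**2 = (13/2)**2 = 169/4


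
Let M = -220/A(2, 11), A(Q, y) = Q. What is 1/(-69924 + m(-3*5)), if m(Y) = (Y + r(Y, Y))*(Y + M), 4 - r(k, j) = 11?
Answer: -1/67174 ≈ -1.4887e-5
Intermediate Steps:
r(k, j) = -7 (r(k, j) = 4 - 1*11 = 4 - 11 = -7)
M = -110 (M = -220/2 = -220*½ = -110)
m(Y) = (-110 + Y)*(-7 + Y) (m(Y) = (Y - 7)*(Y - 110) = (-7 + Y)*(-110 + Y) = (-110 + Y)*(-7 + Y))
1/(-69924 + m(-3*5)) = 1/(-69924 + (770 + (-3*5)² - (-351)*5)) = 1/(-69924 + (770 + (-15)² - 117*(-15))) = 1/(-69924 + (770 + 225 + 1755)) = 1/(-69924 + 2750) = 1/(-67174) = -1/67174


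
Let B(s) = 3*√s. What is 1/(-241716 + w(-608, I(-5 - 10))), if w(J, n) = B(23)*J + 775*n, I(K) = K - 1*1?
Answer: -63529/16124605252 + 114*√23/4031151313 ≈ -3.8043e-6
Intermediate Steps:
I(K) = -1 + K (I(K) = K - 1 = -1 + K)
w(J, n) = 775*n + 3*J*√23 (w(J, n) = (3*√23)*J + 775*n = 3*J*√23 + 775*n = 775*n + 3*J*√23)
1/(-241716 + w(-608, I(-5 - 10))) = 1/(-241716 + (775*(-1 + (-5 - 10)) + 3*(-608)*√23)) = 1/(-241716 + (775*(-1 - 15) - 1824*√23)) = 1/(-241716 + (775*(-16) - 1824*√23)) = 1/(-241716 + (-12400 - 1824*√23)) = 1/(-254116 - 1824*√23)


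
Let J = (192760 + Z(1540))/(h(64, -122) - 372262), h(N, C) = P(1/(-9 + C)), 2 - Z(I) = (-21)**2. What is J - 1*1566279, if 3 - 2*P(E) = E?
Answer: -25460460897642/16255375 ≈ -1.5663e+6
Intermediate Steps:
P(E) = 3/2 - E/2
Z(I) = -439 (Z(I) = 2 - 1*(-21)**2 = 2 - 1*441 = 2 - 441 = -439)
h(N, C) = 3/2 - 1/(2*(-9 + C))
J = -8398017/16255375 (J = (192760 - 439)/((-28 + 3*(-122))/(2*(-9 - 122)) - 372262) = 192321/((1/2)*(-28 - 366)/(-131) - 372262) = 192321/((1/2)*(-1/131)*(-394) - 372262) = 192321/(197/131 - 372262) = 192321/(-48766125/131) = 192321*(-131/48766125) = -8398017/16255375 ≈ -0.51663)
J - 1*1566279 = -8398017/16255375 - 1*1566279 = -8398017/16255375 - 1566279 = -25460460897642/16255375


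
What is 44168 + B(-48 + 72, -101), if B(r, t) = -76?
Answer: 44092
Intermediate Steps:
44168 + B(-48 + 72, -101) = 44168 - 76 = 44092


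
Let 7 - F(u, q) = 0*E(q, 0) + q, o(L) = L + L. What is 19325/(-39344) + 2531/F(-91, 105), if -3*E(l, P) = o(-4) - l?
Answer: -50736757/1927856 ≈ -26.318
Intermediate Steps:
o(L) = 2*L
E(l, P) = 8/3 + l/3 (E(l, P) = -(2*(-4) - l)/3 = -(-8 - l)/3 = 8/3 + l/3)
F(u, q) = 7 - q (F(u, q) = 7 - (0*(8/3 + q/3) + q) = 7 - (0 + q) = 7 - q)
19325/(-39344) + 2531/F(-91, 105) = 19325/(-39344) + 2531/(7 - 1*105) = 19325*(-1/39344) + 2531/(7 - 105) = -19325/39344 + 2531/(-98) = -19325/39344 + 2531*(-1/98) = -19325/39344 - 2531/98 = -50736757/1927856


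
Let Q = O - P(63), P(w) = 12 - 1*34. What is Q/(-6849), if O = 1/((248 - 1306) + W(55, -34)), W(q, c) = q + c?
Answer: -22813/7102413 ≈ -0.0032120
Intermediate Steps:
W(q, c) = c + q
P(w) = -22 (P(w) = 12 - 34 = -22)
O = -1/1037 (O = 1/((248 - 1306) + (-34 + 55)) = 1/(-1058 + 21) = 1/(-1037) = -1/1037 ≈ -0.00096432)
Q = 22813/1037 (Q = -1/1037 - 1*(-22) = -1/1037 + 22 = 22813/1037 ≈ 21.999)
Q/(-6849) = (22813/1037)/(-6849) = (22813/1037)*(-1/6849) = -22813/7102413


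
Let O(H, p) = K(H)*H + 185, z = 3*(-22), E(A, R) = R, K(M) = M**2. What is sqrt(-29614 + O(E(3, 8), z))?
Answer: 9*I*sqrt(357) ≈ 170.05*I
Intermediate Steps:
z = -66
O(H, p) = 185 + H**3 (O(H, p) = H**2*H + 185 = H**3 + 185 = 185 + H**3)
sqrt(-29614 + O(E(3, 8), z)) = sqrt(-29614 + (185 + 8**3)) = sqrt(-29614 + (185 + 512)) = sqrt(-29614 + 697) = sqrt(-28917) = 9*I*sqrt(357)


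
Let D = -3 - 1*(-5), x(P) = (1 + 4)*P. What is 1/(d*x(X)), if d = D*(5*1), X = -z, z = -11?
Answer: 1/550 ≈ 0.0018182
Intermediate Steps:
X = 11 (X = -1*(-11) = 11)
x(P) = 5*P
D = 2 (D = -3 + 5 = 2)
d = 10 (d = 2*(5*1) = 2*5 = 10)
1/(d*x(X)) = 1/(10*(5*11)) = 1/(10*55) = 1/550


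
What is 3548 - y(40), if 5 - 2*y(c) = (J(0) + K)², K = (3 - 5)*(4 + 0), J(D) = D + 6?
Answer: 7095/2 ≈ 3547.5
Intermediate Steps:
J(D) = 6 + D
K = -8 (K = -2*4 = -8)
y(c) = ½ (y(c) = 5/2 - ((6 + 0) - 8)²/2 = 5/2 - (6 - 8)²/2 = 5/2 - ½*(-2)² = 5/2 - ½*4 = 5/2 - 2 = ½)
3548 - y(40) = 3548 - 1*½ = 3548 - ½ = 7095/2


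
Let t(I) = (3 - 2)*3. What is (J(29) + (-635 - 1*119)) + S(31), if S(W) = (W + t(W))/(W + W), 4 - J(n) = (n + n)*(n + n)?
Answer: -127517/31 ≈ -4113.5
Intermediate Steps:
t(I) = 3 (t(I) = 1*3 = 3)
J(n) = 4 - 4*n² (J(n) = 4 - (n + n)*(n + n) = 4 - 2*n*2*n = 4 - 4*n²)
S(W) = (3 + W)/(2*W) (S(W) = (W + 3)/(W + W) = (3 + W)/((2*W)) = (3 + W)*(1/(2*W)) = (3 + W)/(2*W))
(J(29) + (-635 - 1*119)) + S(31) = ((4 - 4*29²) + (-635 - 1*119)) + (½)*(3 + 31)/31 = ((4 - 4*841) + (-635 - 119)) + (½)*(1/31)*34 = ((4 - 3364) - 754) + 17/31 = (-3360 - 754) + 17/31 = -4114 + 17/31 = -127517/31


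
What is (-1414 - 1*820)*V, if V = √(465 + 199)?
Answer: -4468*√166 ≈ -57566.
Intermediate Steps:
V = 2*√166 (V = √664 = 2*√166 ≈ 25.768)
(-1414 - 1*820)*V = (-1414 - 1*820)*(2*√166) = (-1414 - 820)*(2*√166) = -4468*√166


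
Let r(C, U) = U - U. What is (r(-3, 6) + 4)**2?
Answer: 16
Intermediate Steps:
r(C, U) = 0
(r(-3, 6) + 4)**2 = (0 + 4)**2 = 4**2 = 16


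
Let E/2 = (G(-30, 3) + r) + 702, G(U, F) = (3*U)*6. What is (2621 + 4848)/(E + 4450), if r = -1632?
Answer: 7469/1510 ≈ 4.9464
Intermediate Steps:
G(U, F) = 18*U
E = -2940 (E = 2*((18*(-30) - 1632) + 702) = 2*((-540 - 1632) + 702) = 2*(-2172 + 702) = 2*(-1470) = -2940)
(2621 + 4848)/(E + 4450) = (2621 + 4848)/(-2940 + 4450) = 7469/1510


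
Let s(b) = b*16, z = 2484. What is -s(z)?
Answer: -39744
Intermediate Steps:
s(b) = 16*b
-s(z) = -16*2484 = -1*39744 = -39744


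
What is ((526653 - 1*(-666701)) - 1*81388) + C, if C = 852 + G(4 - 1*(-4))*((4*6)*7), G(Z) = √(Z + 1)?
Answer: 1113322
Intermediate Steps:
G(Z) = √(1 + Z)
C = 1356 (C = 852 + √(1 + (4 - 1*(-4)))*((4*6)*7) = 852 + √(1 + (4 + 4))*(24*7) = 852 + √(1 + 8)*168 = 852 + √9*168 = 852 + 3*168 = 852 + 504 = 1356)
((526653 - 1*(-666701)) - 1*81388) + C = ((526653 - 1*(-666701)) - 1*81388) + 1356 = ((526653 + 666701) - 81388) + 1356 = (1193354 - 81388) + 1356 = 1111966 + 1356 = 1113322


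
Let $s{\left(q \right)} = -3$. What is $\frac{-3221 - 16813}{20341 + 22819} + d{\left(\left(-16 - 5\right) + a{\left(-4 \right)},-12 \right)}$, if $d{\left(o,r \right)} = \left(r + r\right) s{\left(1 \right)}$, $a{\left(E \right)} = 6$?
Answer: $\frac{1543743}{21580} \approx 71.536$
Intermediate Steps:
$d{\left(o,r \right)} = - 6 r$ ($d{\left(o,r \right)} = \left(r + r\right) \left(-3\right) = 2 r \left(-3\right) = - 6 r$)
$\frac{-3221 - 16813}{20341 + 22819} + d{\left(\left(-16 - 5\right) + a{\left(-4 \right)},-12 \right)} = \frac{-3221 - 16813}{20341 + 22819} - -72 = - \frac{20034}{43160} + 72 = \left(-20034\right) \frac{1}{43160} + 72 = - \frac{10017}{21580} + 72 = \frac{1543743}{21580}$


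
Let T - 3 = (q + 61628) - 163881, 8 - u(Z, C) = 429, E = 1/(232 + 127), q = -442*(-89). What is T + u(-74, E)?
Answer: -63333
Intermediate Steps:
q = 39338
E = 1/359 ≈ 0.0027855
u(Z, C) = -421 (u(Z, C) = 8 - 1*429 = 8 - 429 = -421)
T = -62912 (T = 3 + ((39338 + 61628) - 163881) = 3 + (100966 - 163881) = 3 - 62915 = -62912)
T + u(-74, E) = -62912 - 421 = -63333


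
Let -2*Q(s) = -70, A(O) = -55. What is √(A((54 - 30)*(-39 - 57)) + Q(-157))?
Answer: 2*I*√5 ≈ 4.4721*I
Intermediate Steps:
Q(s) = 35 (Q(s) = -½*(-70) = 35)
√(A((54 - 30)*(-39 - 57)) + Q(-157)) = √(-55 + 35) = √(-20) = 2*I*√5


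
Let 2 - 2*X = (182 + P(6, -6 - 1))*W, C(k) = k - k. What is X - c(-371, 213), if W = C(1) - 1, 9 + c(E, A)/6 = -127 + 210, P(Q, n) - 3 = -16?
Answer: -717/2 ≈ -358.50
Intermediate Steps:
C(k) = 0
P(Q, n) = -13 (P(Q, n) = 3 - 16 = -13)
c(E, A) = 444 (c(E, A) = -54 + 6*(-127 + 210) = -54 + 6*83 = -54 + 498 = 444)
W = -1 (W = 0 - 1 = -1)
X = 171/2 (X = 1 - (182 - 13)*(-1)/2 = 1 - 169*(-1)/2 = 1 - 1/2*(-169) = 1 + 169/2 = 171/2 ≈ 85.500)
X - c(-371, 213) = 171/2 - 1*444 = 171/2 - 444 = -717/2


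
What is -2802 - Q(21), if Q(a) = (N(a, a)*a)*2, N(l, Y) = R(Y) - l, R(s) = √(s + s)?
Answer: -1920 - 42*√42 ≈ -2192.2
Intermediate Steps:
R(s) = √2*√s (R(s) = √(2*s) = √2*√s)
N(l, Y) = -l + √2*√Y (N(l, Y) = √2*√Y - l = -l + √2*√Y)
Q(a) = 2*a*(-a + √2*√a) (Q(a) = ((-a + √2*√a)*a)*2 = (a*(-a + √2*√a))*2 = 2*a*(-a + √2*√a))
-2802 - Q(21) = -2802 - 2*21*(-1*21 + √2*√21) = -2802 - 2*21*(-21 + √42) = -2802 - (-882 + 42*√42) = -2802 + (882 - 42*√42) = -1920 - 42*√42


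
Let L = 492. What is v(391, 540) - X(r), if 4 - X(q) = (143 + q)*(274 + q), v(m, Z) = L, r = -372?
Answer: 22930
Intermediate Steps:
v(m, Z) = 492
X(q) = 4 - (143 + q)*(274 + q)
v(391, 540) - X(r) = 492 - (-39178 - 1*(-372)² - 417*(-372)) = 492 - (-39178 - 1*138384 + 155124) = 492 - (-39178 - 138384 + 155124) = 492 - 1*(-22438) = 492 + 22438 = 22930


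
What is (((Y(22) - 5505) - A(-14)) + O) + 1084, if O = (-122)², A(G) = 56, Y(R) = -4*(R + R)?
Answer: 10231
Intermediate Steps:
Y(R) = -8*R
O = 14884
(((Y(22) - 5505) - A(-14)) + O) + 1084 = (((-8*22 - 5505) - 1*56) + 14884) + 1084 = (((-176 - 5505) - 56) + 14884) + 1084 = ((-5681 - 56) + 14884) + 1084 = (-5737 + 14884) + 1084 = 9147 + 1084 = 10231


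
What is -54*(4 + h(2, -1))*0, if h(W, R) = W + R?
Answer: 0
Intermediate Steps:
h(W, R) = R + W
-54*(4 + h(2, -1))*0 = -54*(4 + (-1 + 2))*0 = -54*(4 + 1)*0 = -270*0 = -54*0 = 0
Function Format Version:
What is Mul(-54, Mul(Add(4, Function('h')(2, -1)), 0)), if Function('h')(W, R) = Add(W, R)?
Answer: 0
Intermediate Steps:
Function('h')(W, R) = Add(R, W)
Mul(-54, Mul(Add(4, Function('h')(2, -1)), 0)) = Mul(-54, Mul(Add(4, Add(-1, 2)), 0)) = Mul(-54, Mul(Add(4, 1), 0)) = Mul(-54, Mul(5, 0)) = Mul(-54, 0) = 0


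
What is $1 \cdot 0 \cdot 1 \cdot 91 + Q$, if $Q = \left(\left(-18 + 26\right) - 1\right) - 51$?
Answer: $-44$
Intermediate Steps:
$Q = -44$ ($Q = \left(8 - 1\right) - 51 = 7 - 51 = -44$)
$1 \cdot 0 \cdot 1 \cdot 91 + Q = 1 \cdot 0 \cdot 1 \cdot 91 - 44 = 0 \cdot 1 \cdot 91 - 44 = 0 \cdot 91 - 44 = 0 - 44 = -44$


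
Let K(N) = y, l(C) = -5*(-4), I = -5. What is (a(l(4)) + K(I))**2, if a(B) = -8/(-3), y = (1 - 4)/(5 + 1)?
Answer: 169/36 ≈ 4.6944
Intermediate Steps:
l(C) = 20
y = -1/2 (y = -3/6 = -3*1/6 = -1/2 ≈ -0.50000)
a(B) = 8/3 (a(B) = -8*(-1/3) = 8/3)
K(N) = -1/2
(a(l(4)) + K(I))**2 = (8/3 - 1/2)**2 = (13/6)**2 = 169/36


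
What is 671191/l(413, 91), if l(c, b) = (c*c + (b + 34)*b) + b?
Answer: 671191/182035 ≈ 3.6872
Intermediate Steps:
l(c, b) = b + c**2 + b*(34 + b) (l(c, b) = (c**2 + (34 + b)*b) + b = (c**2 + b*(34 + b)) + b = b + c**2 + b*(34 + b))
671191/l(413, 91) = 671191/(91**2 + 413**2 + 35*91) = 671191/(8281 + 170569 + 3185) = 671191/182035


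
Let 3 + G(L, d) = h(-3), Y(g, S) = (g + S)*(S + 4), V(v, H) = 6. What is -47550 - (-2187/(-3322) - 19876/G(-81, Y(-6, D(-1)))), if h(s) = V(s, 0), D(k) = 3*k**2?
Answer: -407861789/9966 ≈ -40925.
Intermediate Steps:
h(s) = 6
Y(g, S) = (4 + S)*(S + g) (Y(g, S) = (S + g)*(4 + S) = (4 + S)*(S + g))
G(L, d) = 3 (G(L, d) = -3 + 6 = 3)
-47550 - (-2187/(-3322) - 19876/G(-81, Y(-6, D(-1)))) = -47550 - (-2187/(-3322) - 19876/3) = -47550 - (-2187*(-1/3322) - 19876*1/3) = -47550 - (2187/3322 - 19876/3) = -47550 - 1*(-66021511/9966) = -47550 + 66021511/9966 = -407861789/9966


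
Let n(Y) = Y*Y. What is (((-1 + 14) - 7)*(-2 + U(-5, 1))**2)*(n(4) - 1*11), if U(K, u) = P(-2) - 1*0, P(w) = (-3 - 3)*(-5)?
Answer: 23520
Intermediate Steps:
P(w) = 30 (P(w) = -6*(-5) = 30)
U(K, u) = 30 (U(K, u) = 30 - 1*0 = 30 + 0 = 30)
n(Y) = Y**2
(((-1 + 14) - 7)*(-2 + U(-5, 1))**2)*(n(4) - 1*11) = (((-1 + 14) - 7)*(-2 + 30)**2)*(4**2 - 1*11) = ((13 - 7)*28**2)*(16 - 11) = (6*784)*5 = 4704*5 = 23520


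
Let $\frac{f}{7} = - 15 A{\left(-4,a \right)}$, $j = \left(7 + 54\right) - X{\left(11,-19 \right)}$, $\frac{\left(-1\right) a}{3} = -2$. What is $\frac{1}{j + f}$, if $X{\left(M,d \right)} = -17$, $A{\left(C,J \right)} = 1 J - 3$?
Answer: $- \frac{1}{237} \approx -0.0042194$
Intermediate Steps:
$a = 6$ ($a = \left(-3\right) \left(-2\right) = 6$)
$A{\left(C,J \right)} = -3 + J$ ($A{\left(C,J \right)} = J - 3 = -3 + J$)
$j = 78$ ($j = \left(7 + 54\right) - -17 = 61 + 17 = 78$)
$f = -315$ ($f = 7 \left(- 15 \left(-3 + 6\right)\right) = 7 \left(\left(-15\right) 3\right) = 7 \left(-45\right) = -315$)
$\frac{1}{j + f} = \frac{1}{78 - 315} = \frac{1}{-237} = - \frac{1}{237}$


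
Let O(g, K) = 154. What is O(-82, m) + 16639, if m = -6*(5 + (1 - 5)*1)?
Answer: 16793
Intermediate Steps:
m = -6 (m = -6*(5 - 4*1) = -6*(5 - 4) = -6*1 = -6)
O(-82, m) + 16639 = 154 + 16639 = 16793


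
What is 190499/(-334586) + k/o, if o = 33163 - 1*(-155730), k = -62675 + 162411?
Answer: -2613658311/63200953298 ≈ -0.041355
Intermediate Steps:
k = 99736
o = 188893 (o = 33163 + 155730 = 188893)
190499/(-334586) + k/o = 190499/(-334586) + 99736/188893 = 190499*(-1/334586) + 99736*(1/188893) = -190499/334586 + 99736/188893 = -2613658311/63200953298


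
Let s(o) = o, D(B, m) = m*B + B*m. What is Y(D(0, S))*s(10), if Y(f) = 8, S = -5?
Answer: 80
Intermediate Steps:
D(B, m) = 2*B*m (D(B, m) = B*m + B*m = 2*B*m)
Y(D(0, S))*s(10) = 8*10 = 80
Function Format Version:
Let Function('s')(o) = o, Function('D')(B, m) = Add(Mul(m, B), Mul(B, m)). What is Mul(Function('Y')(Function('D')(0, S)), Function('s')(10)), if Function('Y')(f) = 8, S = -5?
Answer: 80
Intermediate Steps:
Function('D')(B, m) = Mul(2, B, m) (Function('D')(B, m) = Add(Mul(B, m), Mul(B, m)) = Mul(2, B, m))
Mul(Function('Y')(Function('D')(0, S)), Function('s')(10)) = Mul(8, 10) = 80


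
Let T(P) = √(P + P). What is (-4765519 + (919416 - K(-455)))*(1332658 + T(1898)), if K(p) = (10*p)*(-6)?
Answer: -5161921495174 - 7746806*√949 ≈ -5.1622e+12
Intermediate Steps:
K(p) = -60*p
T(P) = √2*√P (T(P) = √(2*P) = √2*√P)
(-4765519 + (919416 - K(-455)))*(1332658 + T(1898)) = (-4765519 + (919416 - (-60)*(-455)))*(1332658 + √2*√1898) = (-4765519 + (919416 - 1*27300))*(1332658 + 2*√949) = (-4765519 + (919416 - 27300))*(1332658 + 2*√949) = (-4765519 + 892116)*(1332658 + 2*√949) = -3873403*(1332658 + 2*√949) = -5161921495174 - 7746806*√949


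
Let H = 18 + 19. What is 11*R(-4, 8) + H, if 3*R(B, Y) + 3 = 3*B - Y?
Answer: -142/3 ≈ -47.333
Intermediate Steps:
H = 37
R(B, Y) = -1 + B - Y/3 (R(B, Y) = -1 + (3*B - Y)/3 = -1 + (-Y + 3*B)/3 = -1 + (B - Y/3) = -1 + B - Y/3)
11*R(-4, 8) + H = 11*(-1 - 4 - ⅓*8) + 37 = 11*(-1 - 4 - 8/3) + 37 = 11*(-23/3) + 37 = -253/3 + 37 = -142/3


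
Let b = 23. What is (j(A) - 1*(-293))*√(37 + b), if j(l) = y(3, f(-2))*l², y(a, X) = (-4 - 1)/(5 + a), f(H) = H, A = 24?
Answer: -134*√15 ≈ -518.98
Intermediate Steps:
y(a, X) = -5/(5 + a)
j(l) = -5*l²/8 (j(l) = (-5/(5 + 3))*l² = (-5/8)*l² = (-5*⅛)*l² = -5*l²/8)
(j(A) - 1*(-293))*√(37 + b) = (-5/8*24² - 1*(-293))*√(37 + 23) = (-5/8*576 + 293)*√60 = (-360 + 293)*(2*√15) = -134*√15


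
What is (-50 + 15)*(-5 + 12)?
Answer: -245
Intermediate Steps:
(-50 + 15)*(-5 + 12) = -35*7 = -245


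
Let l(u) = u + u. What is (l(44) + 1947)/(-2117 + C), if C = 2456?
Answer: 2035/339 ≈ 6.0030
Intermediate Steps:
l(u) = 2*u
(l(44) + 1947)/(-2117 + C) = (2*44 + 1947)/(-2117 + 2456) = (88 + 1947)/339 = 2035*(1/339) = 2035/339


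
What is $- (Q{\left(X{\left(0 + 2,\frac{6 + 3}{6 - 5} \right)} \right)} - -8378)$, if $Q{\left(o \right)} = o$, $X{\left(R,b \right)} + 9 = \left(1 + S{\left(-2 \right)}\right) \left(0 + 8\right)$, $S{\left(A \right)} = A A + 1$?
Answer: $-8417$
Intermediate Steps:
$S{\left(A \right)} = 1 + A^{2}$ ($S{\left(A \right)} = A^{2} + 1 = 1 + A^{2}$)
$X{\left(R,b \right)} = 39$ ($X{\left(R,b \right)} = -9 + \left(1 + \left(1 + \left(-2\right)^{2}\right)\right) \left(0 + 8\right) = -9 + \left(1 + \left(1 + 4\right)\right) 8 = -9 + \left(1 + 5\right) 8 = -9 + 6 \cdot 8 = -9 + 48 = 39$)
$- (Q{\left(X{\left(0 + 2,\frac{6 + 3}{6 - 5} \right)} \right)} - -8378) = - (39 - -8378) = - (39 + 8378) = \left(-1\right) 8417 = -8417$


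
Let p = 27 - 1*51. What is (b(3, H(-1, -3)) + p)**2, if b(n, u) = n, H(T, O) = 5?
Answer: 441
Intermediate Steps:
p = -24 (p = 27 - 51 = -24)
(b(3, H(-1, -3)) + p)**2 = (3 - 24)**2 = (-21)**2 = 441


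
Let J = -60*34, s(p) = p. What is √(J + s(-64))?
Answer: 2*I*√526 ≈ 45.869*I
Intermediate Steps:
J = -2040
√(J + s(-64)) = √(-2040 - 64) = √(-2104) = 2*I*√526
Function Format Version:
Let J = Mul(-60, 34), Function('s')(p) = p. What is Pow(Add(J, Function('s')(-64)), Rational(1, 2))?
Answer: Mul(2, I, Pow(526, Rational(1, 2))) ≈ Mul(45.869, I)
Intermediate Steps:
J = -2040
Pow(Add(J, Function('s')(-64)), Rational(1, 2)) = Pow(Add(-2040, -64), Rational(1, 2)) = Pow(-2104, Rational(1, 2)) = Mul(2, I, Pow(526, Rational(1, 2)))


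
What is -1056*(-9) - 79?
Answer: 9425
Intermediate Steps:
-1056*(-9) - 79 = -132*(-72) - 79 = 9504 - 79 = 9425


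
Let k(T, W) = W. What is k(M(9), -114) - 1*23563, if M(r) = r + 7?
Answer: -23677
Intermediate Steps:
M(r) = 7 + r
k(M(9), -114) - 1*23563 = -114 - 1*23563 = -114 - 23563 = -23677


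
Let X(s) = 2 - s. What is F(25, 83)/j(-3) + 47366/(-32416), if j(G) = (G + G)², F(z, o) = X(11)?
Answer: -27735/16208 ≈ -1.7112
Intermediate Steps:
F(z, o) = -9 (F(z, o) = 2 - 1*11 = 2 - 11 = -9)
j(G) = 4*G² (j(G) = (2*G)² = 4*G²)
F(25, 83)/j(-3) + 47366/(-32416) = -9/(4*(-3)²) + 47366/(-32416) = -9/(4*9) + 47366*(-1/32416) = -9/36 - 23683/16208 = -9*1/36 - 23683/16208 = -¼ - 23683/16208 = -27735/16208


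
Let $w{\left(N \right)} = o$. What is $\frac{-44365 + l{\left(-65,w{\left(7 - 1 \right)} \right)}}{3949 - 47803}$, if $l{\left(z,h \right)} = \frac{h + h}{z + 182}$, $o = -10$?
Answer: $\frac{5190725}{5130918} \approx 1.0117$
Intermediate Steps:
$w{\left(N \right)} = -10$
$l{\left(z,h \right)} = \frac{2 h}{182 + z}$
$\frac{-44365 + l{\left(-65,w{\left(7 - 1 \right)} \right)}}{3949 - 47803} = \frac{-44365 + 2 \left(-10\right) \frac{1}{182 - 65}}{3949 - 47803} = \frac{-44365 + 2 \left(-10\right) \frac{1}{117}}{-43854} = \left(-44365 + 2 \left(-10\right) \frac{1}{117}\right) \left(- \frac{1}{43854}\right) = \left(-44365 - \frac{20}{117}\right) \left(- \frac{1}{43854}\right) = \left(- \frac{5190725}{117}\right) \left(- \frac{1}{43854}\right) = \frac{5190725}{5130918}$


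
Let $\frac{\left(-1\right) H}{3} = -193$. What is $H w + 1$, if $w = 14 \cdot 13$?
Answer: $105379$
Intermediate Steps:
$H = 579$ ($H = \left(-3\right) \left(-193\right) = 579$)
$w = 182$
$H w + 1 = 579 \cdot 182 + 1 = 105378 + 1 = 105379$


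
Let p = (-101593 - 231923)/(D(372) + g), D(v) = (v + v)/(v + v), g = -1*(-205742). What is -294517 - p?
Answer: -20198159205/68581 ≈ -2.9452e+5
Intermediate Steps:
g = 205742
D(v) = 1 (D(v) = (2*v)/((2*v)) = (2*v)*(1/(2*v)) = 1)
p = -111172/68581 (p = (-101593 - 231923)/(1 + 205742) = -333516/205743 = -333516*1/205743 = -111172/68581 ≈ -1.6210)
-294517 - p = -294517 - 1*(-111172/68581) = -294517 + 111172/68581 = -20198159205/68581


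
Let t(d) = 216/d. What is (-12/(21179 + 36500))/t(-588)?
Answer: 98/173037 ≈ 0.00056635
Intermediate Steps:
(-12/(21179 + 36500))/t(-588) = (-12/(21179 + 36500))/((216/(-588))) = (-12/57679)/((216*(-1/588))) = (-12*1/57679)/(-18/49) = -12/57679*(-49/18) = 98/173037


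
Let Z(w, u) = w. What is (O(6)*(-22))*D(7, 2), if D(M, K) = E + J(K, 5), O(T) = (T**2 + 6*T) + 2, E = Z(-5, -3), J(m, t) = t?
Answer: 0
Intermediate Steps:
E = -5
O(T) = 2 + T**2 + 6*T
D(M, K) = 0 (D(M, K) = -5 + 5 = 0)
(O(6)*(-22))*D(7, 2) = ((2 + 6**2 + 6*6)*(-22))*0 = ((2 + 36 + 36)*(-22))*0 = (74*(-22))*0 = -1628*0 = 0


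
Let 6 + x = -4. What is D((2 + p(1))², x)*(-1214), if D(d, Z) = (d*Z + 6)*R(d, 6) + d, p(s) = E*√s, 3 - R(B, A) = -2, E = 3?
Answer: 1450730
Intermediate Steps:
x = -10 (x = -6 - 4 = -10)
R(B, A) = 5 (R(B, A) = 3 - 1*(-2) = 3 + 2 = 5)
p(s) = 3*√s
D(d, Z) = 30 + d + 5*Z*d (D(d, Z) = (d*Z + 6)*5 + d = (Z*d + 6)*5 + d = (6 + Z*d)*5 + d = (30 + 5*Z*d) + d = 30 + d + 5*Z*d)
D((2 + p(1))², x)*(-1214) = (30 + (2 + 3*√1)² + 5*(-10)*(2 + 3*√1)²)*(-1214) = (30 + (2 + 3*1)² + 5*(-10)*(2 + 3*1)²)*(-1214) = (30 + (2 + 3)² + 5*(-10)*(2 + 3)²)*(-1214) = (30 + 5² + 5*(-10)*5²)*(-1214) = (30 + 25 + 5*(-10)*25)*(-1214) = (30 + 25 - 1250)*(-1214) = -1195*(-1214) = 1450730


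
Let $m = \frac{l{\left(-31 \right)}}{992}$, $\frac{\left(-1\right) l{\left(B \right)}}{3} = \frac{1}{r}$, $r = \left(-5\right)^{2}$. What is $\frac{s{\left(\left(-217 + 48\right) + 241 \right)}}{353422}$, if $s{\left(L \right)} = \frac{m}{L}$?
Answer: $- \frac{1}{210356774400} \approx -4.7538 \cdot 10^{-12}$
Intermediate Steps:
$r = 25$
$l{\left(B \right)} = - \frac{3}{25}$
$m = - \frac{3}{24800}$ ($m = - \frac{3}{25 \cdot 992} = \left(- \frac{3}{25}\right) \frac{1}{992} = - \frac{3}{24800} \approx -0.00012097$)
$s{\left(L \right)} = - \frac{3}{24800 L}$
$\frac{s{\left(\left(-217 + 48\right) + 241 \right)}}{353422} = \frac{\left(- \frac{3}{24800}\right) \frac{1}{\left(-217 + 48\right) + 241}}{353422} = - \frac{3}{24800 \left(-169 + 241\right)} \frac{1}{353422} = - \frac{3}{24800 \cdot 72} \cdot \frac{1}{353422} = \left(- \frac{3}{24800}\right) \frac{1}{72} \cdot \frac{1}{353422} = \left(- \frac{1}{595200}\right) \frac{1}{353422} = - \frac{1}{210356774400}$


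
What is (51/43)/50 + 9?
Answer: 19401/2150 ≈ 9.0237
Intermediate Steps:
(51/43)/50 + 9 = (51*(1/43))/50 + 9 = (1/50)*(51/43) + 9 = 51/2150 + 9 = 19401/2150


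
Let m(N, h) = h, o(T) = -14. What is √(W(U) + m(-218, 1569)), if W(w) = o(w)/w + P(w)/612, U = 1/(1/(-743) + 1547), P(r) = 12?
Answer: 2*I*√7211331760215/37893 ≈ 141.74*I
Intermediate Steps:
U = 743/1149420 (U = 1/(-1/743 + 1547) = 1/(1149420/743) = 743/1149420 ≈ 0.00064641)
W(w) = 1/51 - 14/w (W(w) = -14/w + 12/612 = -14/w + 12*(1/612) = -14/w + 1/51 = 1/51 - 14/w)
√(W(U) + m(-218, 1569)) = √((-714 + 743/1149420)/(51*(743/1149420)) + 1569) = √((1/51)*(1149420/743)*(-820685137/1149420) + 1569) = √(-820685137/37893 + 1569) = √(-761231020/37893) = 2*I*√7211331760215/37893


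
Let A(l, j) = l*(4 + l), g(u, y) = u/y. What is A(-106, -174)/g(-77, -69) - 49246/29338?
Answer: 10941588761/1129513 ≈ 9687.0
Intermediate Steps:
A(-106, -174)/g(-77, -69) - 49246/29338 = (-106*(4 - 106))/((-77/(-69))) - 49246/29338 = (-106*(-102))/((-77*(-1/69))) - 49246*1/29338 = 10812/(77/69) - 24623/14669 = 10812*(69/77) - 24623/14669 = 746028/77 - 24623/14669 = 10941588761/1129513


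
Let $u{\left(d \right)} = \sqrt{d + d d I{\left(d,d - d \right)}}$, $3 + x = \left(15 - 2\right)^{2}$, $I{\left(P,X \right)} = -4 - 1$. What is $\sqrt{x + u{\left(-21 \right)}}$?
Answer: $\sqrt{166 + i \sqrt{2226}} \approx 13.011 + 1.8131 i$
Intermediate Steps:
$I{\left(P,X \right)} = -5$
$x = 166$ ($x = -3 + \left(15 - 2\right)^{2} = -3 + 13^{2} = -3 + 169 = 166$)
$u{\left(d \right)} = \sqrt{d - 5 d^{2}}$ ($u{\left(d \right)} = \sqrt{d + d d \left(-5\right)} = \sqrt{d + d^{2} \left(-5\right)} = \sqrt{d - 5 d^{2}}$)
$\sqrt{x + u{\left(-21 \right)}} = \sqrt{166 + \sqrt{- 21 \left(1 - -105\right)}} = \sqrt{166 + \sqrt{- 21 \left(1 + 105\right)}} = \sqrt{166 + \sqrt{\left(-21\right) 106}} = \sqrt{166 + \sqrt{-2226}} = \sqrt{166 + i \sqrt{2226}}$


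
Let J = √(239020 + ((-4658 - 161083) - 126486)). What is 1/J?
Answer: -I*√53207/53207 ≈ -0.0043353*I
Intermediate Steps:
J = I*√53207 (J = √(239020 + (-165741 - 126486)) = √(239020 - 292227) = √(-53207) = I*√53207 ≈ 230.67*I)
1/J = 1/(I*√53207) = -I*√53207/53207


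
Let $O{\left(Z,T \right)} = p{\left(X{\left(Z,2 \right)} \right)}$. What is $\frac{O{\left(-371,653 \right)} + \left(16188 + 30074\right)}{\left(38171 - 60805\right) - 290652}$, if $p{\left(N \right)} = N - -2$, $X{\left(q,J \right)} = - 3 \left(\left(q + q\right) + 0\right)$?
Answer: $- \frac{24245}{156643} \approx -0.15478$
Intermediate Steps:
$X{\left(q,J \right)} = - 6 q$ ($X{\left(q,J \right)} = - 3 \left(2 q + 0\right) = - 3 \cdot 2 q = - 6 q$)
$p{\left(N \right)} = 2 + N$ ($p{\left(N \right)} = N + 2 = 2 + N$)
$O{\left(Z,T \right)} = 2 - 6 Z$
$\frac{O{\left(-371,653 \right)} + \left(16188 + 30074\right)}{\left(38171 - 60805\right) - 290652} = \frac{\left(2 - -2226\right) + \left(16188 + 30074\right)}{\left(38171 - 60805\right) - 290652} = \frac{\left(2 + 2226\right) + 46262}{\left(38171 - 60805\right) - 290652} = \frac{2228 + 46262}{-22634 - 290652} = \frac{48490}{-313286} = 48490 \left(- \frac{1}{313286}\right) = - \frac{24245}{156643}$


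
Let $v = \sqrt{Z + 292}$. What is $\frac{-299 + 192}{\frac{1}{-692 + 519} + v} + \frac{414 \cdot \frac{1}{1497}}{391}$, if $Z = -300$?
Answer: $\frac{158465411}{2031110139} + \frac{6404806 i \sqrt{2}}{239433} \approx 0.078019 + 37.83 i$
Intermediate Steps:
$v = 2 i \sqrt{2}$ ($v = \sqrt{-300 + 292} = \sqrt{-8} = 2 i \sqrt{2} \approx 2.8284 i$)
$\frac{-299 + 192}{\frac{1}{-692 + 519} + v} + \frac{414 \cdot \frac{1}{1497}}{391} = \frac{-299 + 192}{\frac{1}{-692 + 519} + 2 i \sqrt{2}} + \frac{414 \cdot \frac{1}{1497}}{391} = - \frac{107}{\frac{1}{-173} + 2 i \sqrt{2}} + 414 \cdot \frac{1}{1497} \cdot \frac{1}{391} = - \frac{107}{- \frac{1}{173} + 2 i \sqrt{2}} + \frac{138}{499} \cdot \frac{1}{391} = - \frac{107}{- \frac{1}{173} + 2 i \sqrt{2}} + \frac{6}{8483} = \frac{6}{8483} - \frac{107}{- \frac{1}{173} + 2 i \sqrt{2}}$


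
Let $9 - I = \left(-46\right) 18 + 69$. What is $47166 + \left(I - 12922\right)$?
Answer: $35012$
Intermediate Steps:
$I = 768$ ($I = 9 - \left(\left(-46\right) 18 + 69\right) = 9 - \left(-828 + 69\right) = 9 - -759 = 9 + 759 = 768$)
$47166 + \left(I - 12922\right) = 47166 + \left(768 - 12922\right) = 47166 - 12154 = 35012$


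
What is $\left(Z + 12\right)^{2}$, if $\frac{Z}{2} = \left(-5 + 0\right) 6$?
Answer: $2304$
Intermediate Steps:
$Z = -60$ ($Z = 2 \left(-5 + 0\right) 6 = 2 \left(\left(-5\right) 6\right) = 2 \left(-30\right) = -60$)
$\left(Z + 12\right)^{2} = \left(-60 + 12\right)^{2} = \left(-48\right)^{2} = 2304$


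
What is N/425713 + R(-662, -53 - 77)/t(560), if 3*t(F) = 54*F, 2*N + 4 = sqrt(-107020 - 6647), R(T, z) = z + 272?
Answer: 30215543/2145593520 + I*sqrt(113667)/851426 ≈ 0.014083 + 0.00039598*I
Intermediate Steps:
R(T, z) = 272 + z
N = -2 + I*sqrt(113667)/2 (N = -2 + sqrt(-107020 - 6647)/2 = -2 + sqrt(-113667)/2 = -2 + (I*sqrt(113667))/2 = -2 + I*sqrt(113667)/2 ≈ -2.0 + 168.57*I)
t(F) = 18*F (t(F) = (54*F)/3 = 18*F)
N/425713 + R(-662, -53 - 77)/t(560) = (-2 + I*sqrt(113667)/2)/425713 + (272 + (-53 - 77))/((18*560)) = (-2 + I*sqrt(113667)/2)*(1/425713) + (272 - 130)/10080 = (-2/425713 + I*sqrt(113667)/851426) + 142*(1/10080) = (-2/425713 + I*sqrt(113667)/851426) + 71/5040 = 30215543/2145593520 + I*sqrt(113667)/851426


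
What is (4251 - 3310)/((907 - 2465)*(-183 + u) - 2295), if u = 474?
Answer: -941/455673 ≈ -0.0020651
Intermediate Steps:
(4251 - 3310)/((907 - 2465)*(-183 + u) - 2295) = (4251 - 3310)/((907 - 2465)*(-183 + 474) - 2295) = 941/(-1558*291 - 2295) = 941/(-453378 - 2295) = 941/(-455673) = 941*(-1/455673) = -941/455673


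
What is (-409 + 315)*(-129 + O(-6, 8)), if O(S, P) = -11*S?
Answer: 5922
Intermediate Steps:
(-409 + 315)*(-129 + O(-6, 8)) = (-409 + 315)*(-129 - 11*(-6)) = -94*(-129 + 66) = -94*(-63) = 5922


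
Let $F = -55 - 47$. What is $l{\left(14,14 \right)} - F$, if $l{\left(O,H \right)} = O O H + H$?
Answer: $2860$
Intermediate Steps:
$l{\left(O,H \right)} = H + H O^{2}$ ($l{\left(O,H \right)} = O^{2} H + H = H O^{2} + H = H + H O^{2}$)
$F = -102$ ($F = -55 - 47 = -102$)
$l{\left(14,14 \right)} - F = 14 \left(1 + 14^{2}\right) - -102 = 14 \left(1 + 196\right) + 102 = 14 \cdot 197 + 102 = 2758 + 102 = 2860$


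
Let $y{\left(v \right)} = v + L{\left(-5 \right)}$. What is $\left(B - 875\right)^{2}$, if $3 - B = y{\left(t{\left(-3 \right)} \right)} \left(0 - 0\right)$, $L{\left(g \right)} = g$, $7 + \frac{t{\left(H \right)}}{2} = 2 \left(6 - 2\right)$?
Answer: $760384$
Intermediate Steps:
$t{\left(H \right)} = 2$ ($t{\left(H \right)} = -14 + 2 \cdot 2 \left(6 - 2\right) = -14 + 2 \cdot 2 \cdot 4 = -14 + 2 \cdot 8 = -14 + 16 = 2$)
$y{\left(v \right)} = -5 + v$ ($y{\left(v \right)} = v - 5 = -5 + v$)
$B = 3$ ($B = 3 - \left(-5 + 2\right) \left(0 - 0\right) = 3 - - 3 \left(0 + 0\right) = 3 - \left(-3\right) 0 = 3 - 0 = 3 + 0 = 3$)
$\left(B - 875\right)^{2} = \left(3 - 875\right)^{2} = \left(-872\right)^{2} = 760384$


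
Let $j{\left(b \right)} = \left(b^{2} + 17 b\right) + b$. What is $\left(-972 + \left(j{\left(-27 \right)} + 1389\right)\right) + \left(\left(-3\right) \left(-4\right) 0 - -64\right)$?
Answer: $724$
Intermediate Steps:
$j{\left(b \right)} = b^{2} + 18 b$
$\left(-972 + \left(j{\left(-27 \right)} + 1389\right)\right) + \left(\left(-3\right) \left(-4\right) 0 - -64\right) = \left(-972 + \left(- 27 \left(18 - 27\right) + 1389\right)\right) + \left(\left(-3\right) \left(-4\right) 0 - -64\right) = \left(-972 + \left(\left(-27\right) \left(-9\right) + 1389\right)\right) + \left(12 \cdot 0 + 64\right) = \left(-972 + \left(243 + 1389\right)\right) + \left(0 + 64\right) = \left(-972 + 1632\right) + 64 = 660 + 64 = 724$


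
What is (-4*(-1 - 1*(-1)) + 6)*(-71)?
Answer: -426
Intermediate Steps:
(-4*(-1 - 1*(-1)) + 6)*(-71) = (-4*(-1 + 1) + 6)*(-71) = (-4*0 + 6)*(-71) = (0 + 6)*(-71) = 6*(-71) = -426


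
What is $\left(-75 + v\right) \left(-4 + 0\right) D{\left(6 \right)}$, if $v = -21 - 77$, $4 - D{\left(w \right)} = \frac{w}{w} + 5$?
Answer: $-1384$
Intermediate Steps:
$D{\left(w \right)} = -2$ ($D{\left(w \right)} = 4 - \left(\frac{w}{w} + 5\right) = 4 - \left(1 + 5\right) = 4 - 6 = -2$)
$v = -98$ ($v = -21 - 77 = -98$)
$\left(-75 + v\right) \left(-4 + 0\right) D{\left(6 \right)} = \left(-75 - 98\right) \left(-4 + 0\right) \left(-2\right) = - 173 \left(\left(-4\right) \left(-2\right)\right) = \left(-173\right) 8 = -1384$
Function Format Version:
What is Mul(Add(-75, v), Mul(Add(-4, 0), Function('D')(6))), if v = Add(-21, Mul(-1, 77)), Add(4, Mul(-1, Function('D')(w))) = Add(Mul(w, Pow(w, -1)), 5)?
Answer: -1384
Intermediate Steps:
Function('D')(w) = -2 (Function('D')(w) = Add(4, Mul(-1, Add(Mul(w, Pow(w, -1)), 5))) = Add(4, Mul(-1, Add(1, 5))) = Add(4, Mul(-1, 6)) = Add(4, -6) = -2)
v = -98 (v = Add(-21, -77) = -98)
Mul(Add(-75, v), Mul(Add(-4, 0), Function('D')(6))) = Mul(Add(-75, -98), Mul(Add(-4, 0), -2)) = Mul(-173, Mul(-4, -2)) = Mul(-173, 8) = -1384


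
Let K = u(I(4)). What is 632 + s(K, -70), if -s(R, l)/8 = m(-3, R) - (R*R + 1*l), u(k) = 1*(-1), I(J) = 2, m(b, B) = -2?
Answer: 96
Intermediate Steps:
u(k) = -1
K = -1
s(R, l) = 16 + 8*l + 8*R² (s(R, l) = -8*(-2 - (R*R + 1*l)) = -8*(-2 - (R² + l)) = -8*(-2 - (l + R²)) = -8*(-2 + (-l - R²)) = -8*(-2 - l - R²) = 16 + 8*l + 8*R²)
632 + s(K, -70) = 632 + (16 + 8*(-70) + 8*(-1)²) = 632 + (16 - 560 + 8*1) = 632 + (16 - 560 + 8) = 632 - 536 = 96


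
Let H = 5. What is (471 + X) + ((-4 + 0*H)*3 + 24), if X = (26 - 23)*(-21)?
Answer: 420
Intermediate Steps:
X = -63 (X = 3*(-21) = -63)
(471 + X) + ((-4 + 0*H)*3 + 24) = (471 - 63) + ((-4 + 0*5)*3 + 24) = 408 + ((-4 + 0)*3 + 24) = 408 + (-4*3 + 24) = 408 + (-12 + 24) = 408 + 12 = 420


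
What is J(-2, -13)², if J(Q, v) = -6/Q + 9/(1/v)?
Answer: 12996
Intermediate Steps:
J(Q, v) = -6/Q + 9*v
J(-2, -13)² = (-6/(-2) + 9*(-13))² = (-6*(-½) - 117)² = (3 - 117)² = (-114)² = 12996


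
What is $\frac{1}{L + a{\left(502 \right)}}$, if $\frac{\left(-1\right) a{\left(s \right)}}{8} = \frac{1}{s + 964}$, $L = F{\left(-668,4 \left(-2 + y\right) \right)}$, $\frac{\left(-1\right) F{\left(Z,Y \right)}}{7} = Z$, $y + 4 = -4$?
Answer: $\frac{733}{3427504} \approx 0.00021386$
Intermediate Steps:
$y = -8$ ($y = -4 - 4 = -8$)
$F{\left(Z,Y \right)} = - 7 Z$
$L = 4676$ ($L = \left(-7\right) \left(-668\right) = 4676$)
$a{\left(s \right)} = - \frac{8}{964 + s}$ ($a{\left(s \right)} = - \frac{8}{s + 964} = - \frac{8}{964 + s}$)
$\frac{1}{L + a{\left(502 \right)}} = \frac{1}{4676 - \frac{8}{964 + 502}} = \frac{1}{4676 - \frac{8}{1466}} = \frac{1}{4676 - \frac{4}{733}} = \frac{1}{\frac{3427504}{733}} = \frac{733}{3427504}$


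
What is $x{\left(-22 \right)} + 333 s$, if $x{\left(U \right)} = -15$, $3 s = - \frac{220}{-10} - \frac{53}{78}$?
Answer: $\frac{61141}{26} \approx 2351.6$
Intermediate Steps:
$s = \frac{1663}{234}$ ($s = \frac{- \frac{220}{-10} - \frac{53}{78}}{3} = \frac{\left(-220\right) \left(- \frac{1}{10}\right) - \frac{53}{78}}{3} = \frac{22 - \frac{53}{78}}{3} = \frac{1}{3} \cdot \frac{1663}{78} = \frac{1663}{234} \approx 7.1068$)
$x{\left(-22 \right)} + 333 s = -15 + 333 \cdot \frac{1663}{234} = -15 + \frac{61531}{26} = \frac{61141}{26}$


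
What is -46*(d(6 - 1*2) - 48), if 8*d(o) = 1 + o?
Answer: 8717/4 ≈ 2179.3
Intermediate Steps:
d(o) = ⅛ + o/8 (d(o) = (1 + o)/8 = ⅛ + o/8)
-46*(d(6 - 1*2) - 48) = -46*((⅛ + (6 - 1*2)/8) - 48) = -46*((⅛ + (6 - 2)/8) - 48) = -46*((⅛ + (⅛)*4) - 48) = -46*((⅛ + ½) - 48) = -46*(5/8 - 48) = -46*(-379/8) = 8717/4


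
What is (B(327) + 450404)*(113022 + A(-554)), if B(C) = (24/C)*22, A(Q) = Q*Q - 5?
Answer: 20616279727796/109 ≈ 1.8914e+11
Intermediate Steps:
A(Q) = -5 + Q² (A(Q) = Q² - 5 = -5 + Q²)
B(C) = 528/C
(B(327) + 450404)*(113022 + A(-554)) = (528/327 + 450404)*(113022 + (-5 + (-554)²)) = (528*(1/327) + 450404)*(113022 + (-5 + 306916)) = (176/109 + 450404)*(113022 + 306911) = (49094212/109)*419933 = 20616279727796/109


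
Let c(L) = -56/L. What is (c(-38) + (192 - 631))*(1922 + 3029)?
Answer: -41157663/19 ≈ -2.1662e+6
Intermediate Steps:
(c(-38) + (192 - 631))*(1922 + 3029) = (-56/(-38) + (192 - 631))*(1922 + 3029) = (-56*(-1/38) - 439)*4951 = (28/19 - 439)*4951 = -8313/19*4951 = -41157663/19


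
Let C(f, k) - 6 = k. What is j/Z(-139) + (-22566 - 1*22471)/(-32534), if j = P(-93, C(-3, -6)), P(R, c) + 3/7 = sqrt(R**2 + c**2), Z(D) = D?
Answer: 22738969/31655582 ≈ 0.71832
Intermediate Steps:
C(f, k) = 6 + k
P(R, c) = -3/7 + sqrt(R**2 + c**2)
j = 648/7 (j = -3/7 + sqrt((-93)**2 + (6 - 6)**2) = -3/7 + sqrt(8649 + 0**2) = -3/7 + sqrt(8649 + 0) = -3/7 + sqrt(8649) = -3/7 + 93 = 648/7 ≈ 92.571)
j/Z(-139) + (-22566 - 1*22471)/(-32534) = (648/7)/(-139) + (-22566 - 1*22471)/(-32534) = (648/7)*(-1/139) + (-22566 - 22471)*(-1/32534) = -648/973 - 45037*(-1/32534) = -648/973 + 45037/32534 = 22738969/31655582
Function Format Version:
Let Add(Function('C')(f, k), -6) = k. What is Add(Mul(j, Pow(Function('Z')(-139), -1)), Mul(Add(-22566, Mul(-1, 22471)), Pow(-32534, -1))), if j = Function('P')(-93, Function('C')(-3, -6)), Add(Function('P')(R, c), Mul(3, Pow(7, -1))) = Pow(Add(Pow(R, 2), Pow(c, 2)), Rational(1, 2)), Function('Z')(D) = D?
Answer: Rational(22738969, 31655582) ≈ 0.71832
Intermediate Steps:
Function('C')(f, k) = Add(6, k)
Function('P')(R, c) = Add(Rational(-3, 7), Pow(Add(Pow(R, 2), Pow(c, 2)), Rational(1, 2)))
j = Rational(648, 7) (j = Add(Rational(-3, 7), Pow(Add(Pow(-93, 2), Pow(Add(6, -6), 2)), Rational(1, 2))) = Add(Rational(-3, 7), Pow(Add(8649, Pow(0, 2)), Rational(1, 2))) = Add(Rational(-3, 7), Pow(Add(8649, 0), Rational(1, 2))) = Add(Rational(-3, 7), Pow(8649, Rational(1, 2))) = Add(Rational(-3, 7), 93) = Rational(648, 7) ≈ 92.571)
Add(Mul(j, Pow(Function('Z')(-139), -1)), Mul(Add(-22566, Mul(-1, 22471)), Pow(-32534, -1))) = Add(Mul(Rational(648, 7), Pow(-139, -1)), Mul(Add(-22566, Mul(-1, 22471)), Pow(-32534, -1))) = Add(Mul(Rational(648, 7), Rational(-1, 139)), Mul(Add(-22566, -22471), Rational(-1, 32534))) = Add(Rational(-648, 973), Mul(-45037, Rational(-1, 32534))) = Add(Rational(-648, 973), Rational(45037, 32534)) = Rational(22738969, 31655582)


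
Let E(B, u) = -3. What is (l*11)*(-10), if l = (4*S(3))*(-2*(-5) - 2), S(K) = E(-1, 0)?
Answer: 10560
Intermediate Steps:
S(K) = -3
l = -96 (l = (4*(-3))*(-2*(-5) - 2) = -12*(10 - 2) = -12*8 = -96)
(l*11)*(-10) = -96*11*(-10) = -1056*(-10) = 10560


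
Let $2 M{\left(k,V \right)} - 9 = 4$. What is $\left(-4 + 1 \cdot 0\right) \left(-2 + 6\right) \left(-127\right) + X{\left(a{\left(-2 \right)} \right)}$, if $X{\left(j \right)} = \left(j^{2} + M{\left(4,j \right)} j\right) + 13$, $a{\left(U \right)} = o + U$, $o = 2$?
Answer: $2045$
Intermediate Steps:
$M{\left(k,V \right)} = \frac{13}{2}$ ($M{\left(k,V \right)} = \frac{9}{2} + \frac{1}{2} \cdot 4 = \frac{9}{2} + 2 = \frac{13}{2}$)
$a{\left(U \right)} = 2 + U$
$X{\left(j \right)} = 13 + j^{2} + \frac{13 j}{2}$ ($X{\left(j \right)} = \left(j^{2} + \frac{13 j}{2}\right) + 13 = 13 + j^{2} + \frac{13 j}{2}$)
$\left(-4 + 1 \cdot 0\right) \left(-2 + 6\right) \left(-127\right) + X{\left(a{\left(-2 \right)} \right)} = \left(-4 + 1 \cdot 0\right) \left(-2 + 6\right) \left(-127\right) + \left(13 + \left(2 - 2\right)^{2} + \frac{13 \left(2 - 2\right)}{2}\right) = \left(-4 + 0\right) 4 \left(-127\right) + \left(13 + 0^{2} + \frac{13}{2} \cdot 0\right) = \left(-4\right) 4 \left(-127\right) + \left(13 + 0 + 0\right) = \left(-16\right) \left(-127\right) + 13 = 2032 + 13 = 2045$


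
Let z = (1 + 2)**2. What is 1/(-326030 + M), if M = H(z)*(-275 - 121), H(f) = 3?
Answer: -1/327218 ≈ -3.0561e-6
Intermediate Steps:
z = 9 (z = 3**2 = 9)
M = -1188 (M = 3*(-275 - 121) = 3*(-396) = -1188)
1/(-326030 + M) = 1/(-326030 - 1188) = 1/(-327218) = -1/327218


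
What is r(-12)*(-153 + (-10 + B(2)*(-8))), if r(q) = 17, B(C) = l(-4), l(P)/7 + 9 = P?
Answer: 9605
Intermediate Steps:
l(P) = -63 + 7*P
B(C) = -91 (B(C) = -63 + 7*(-4) = -63 - 28 = -91)
r(-12)*(-153 + (-10 + B(2)*(-8))) = 17*(-153 + (-10 - 91*(-8))) = 17*(-153 + (-10 + 728)) = 17*(-153 + 718) = 17*565 = 9605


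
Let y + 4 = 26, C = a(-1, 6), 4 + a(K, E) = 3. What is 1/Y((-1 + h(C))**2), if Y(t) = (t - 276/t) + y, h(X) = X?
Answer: -1/43 ≈ -0.023256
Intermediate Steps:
a(K, E) = -1 (a(K, E) = -4 + 3 = -1)
C = -1
y = 22 (y = -4 + 26 = 22)
Y(t) = 22 + t - 276/t (Y(t) = (t - 276/t) + 22 = 22 + t - 276/t)
1/Y((-1 + h(C))**2) = 1/(22 + (-1 - 1)**2 - 276/(-1 - 1)**2) = 1/(22 + (-2)**2 - 276/((-2)**2)) = 1/(22 + 4 - 276/4) = 1/(22 + 4 - 276*1/4) = 1/(22 + 4 - 69) = 1/(-43) = -1/43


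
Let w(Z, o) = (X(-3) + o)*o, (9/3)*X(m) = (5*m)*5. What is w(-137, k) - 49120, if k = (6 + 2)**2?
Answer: -46624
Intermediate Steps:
X(m) = 25*m/3 (X(m) = ((5*m)*5)/3 = (25*m)/3 = 25*m/3)
k = 64 (k = 8**2 = 64)
w(Z, o) = o*(-25 + o) (w(Z, o) = ((25/3)*(-3) + o)*o = (-25 + o)*o = o*(-25 + o))
w(-137, k) - 49120 = 64*(-25 + 64) - 49120 = 64*39 - 49120 = 2496 - 49120 = -46624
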